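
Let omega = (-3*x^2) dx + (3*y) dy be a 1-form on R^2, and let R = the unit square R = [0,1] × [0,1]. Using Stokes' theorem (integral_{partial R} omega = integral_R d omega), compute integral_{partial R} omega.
integral_(partial R) omega = 0

Stokes: integral_partial_R omega = integral_R d omega with d omega = (∂Q/∂x - ∂P/∂y) dx ∧ dy.
  ∂Q/∂x = 0
  ∂P/∂y = 0
  integrand = ∂Q/∂x - ∂P/∂y = 0.
Integrating over R: integral_0^1 integral_0^1 (0) dx dy = 0.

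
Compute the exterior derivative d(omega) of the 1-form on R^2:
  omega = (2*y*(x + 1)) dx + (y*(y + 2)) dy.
d(omega) = (-2*x - 2) dx ∧ dy

For a 1-form omega = sum_i f_i dx_i, the exterior derivative is
  d(omega) = sum_{i < j} (∂f_j/∂x_i - ∂f_i/∂x_j) dx_i ∧ dx_j.
  coefficient of dx ∧ dy: ∂f_2/∂x - ∂f_1/∂y = ∂(y*(y + 2))/∂x - ∂(2*y*(x + 1))/∂y = -2*x - 2
Assembling: d(omega) = (-2*x - 2) dx ∧ dy.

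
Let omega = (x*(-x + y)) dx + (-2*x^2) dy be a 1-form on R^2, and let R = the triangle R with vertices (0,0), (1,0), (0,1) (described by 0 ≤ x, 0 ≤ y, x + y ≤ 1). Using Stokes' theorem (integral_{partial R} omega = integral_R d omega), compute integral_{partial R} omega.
integral_(partial R) omega = -5/6

Stokes: integral_partial_R omega = integral_R d omega with d omega = (∂Q/∂x - ∂P/∂y) dx ∧ dy.
  ∂Q/∂x = -4*x
  ∂P/∂y = x
  integrand = ∂Q/∂x - ∂P/∂y = -5*x.
Integrating over R: integral_0^1 integral_0^{1-x} (-5*x) dy dx = -5/6.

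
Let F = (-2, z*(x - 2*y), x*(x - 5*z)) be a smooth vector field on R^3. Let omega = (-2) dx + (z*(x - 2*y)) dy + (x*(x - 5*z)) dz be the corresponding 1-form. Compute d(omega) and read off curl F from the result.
d(omega) = (-x + 2*y) dy ∧ dz + (-2*x + 5*z) dz ∧ dx + (z) dx ∧ dy; curl F = (-x + 2*y, -2*x + 5*z, z)

d omega = sum_{i<j} (∂f_j/∂x_i - ∂f_i/∂x_j) dx_i ∧ dx_j. Under the identification (dy ∧ dz, dz ∧ dx, dx ∧ dy) ↔ (e_x, e_y, e_z), the coefficients are exactly the components of curl F. Compute:
  ∂R/∂y - ∂Q/∂z = (0) - (x - 2*y) = -x + 2*y
  ∂P/∂z - ∂R/∂x = (0) - (2*x - 5*z) = -2*x + 5*z
  ∂Q/∂x - ∂P/∂y = (z) - (0) = z.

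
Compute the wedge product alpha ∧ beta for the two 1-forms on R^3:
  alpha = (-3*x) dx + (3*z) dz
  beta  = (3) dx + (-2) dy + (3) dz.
alpha ∧ beta = (6*x) dx ∧ dy + (-9*x - 9*z) dx ∧ dz + (6*z) dy ∧ dz

Distribute the wedge, using dx_i ∧ dx_j = -dx_j ∧ dx_i and dx_i ∧ dx_i = 0. For each pair (i, j) with i < j, the coefficient of dx_i ∧ dx_j in alpha ∧ beta is (alpha_i * beta_j - alpha_j * beta_i). Collecting: alpha ∧ beta = (6*x) dx ∧ dy + (-9*x - 9*z) dx ∧ dz + (6*z) dy ∧ dz.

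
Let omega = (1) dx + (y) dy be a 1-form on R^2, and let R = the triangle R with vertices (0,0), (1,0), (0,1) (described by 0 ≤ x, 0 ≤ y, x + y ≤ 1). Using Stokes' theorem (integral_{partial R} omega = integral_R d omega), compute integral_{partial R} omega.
integral_(partial R) omega = 0

Stokes: integral_partial_R omega = integral_R d omega with d omega = (∂Q/∂x - ∂P/∂y) dx ∧ dy.
  ∂Q/∂x = 0
  ∂P/∂y = 0
  integrand = ∂Q/∂x - ∂P/∂y = 0.
Integrating over R: integral_0^1 integral_0^{1-x} (0) dy dx = 0.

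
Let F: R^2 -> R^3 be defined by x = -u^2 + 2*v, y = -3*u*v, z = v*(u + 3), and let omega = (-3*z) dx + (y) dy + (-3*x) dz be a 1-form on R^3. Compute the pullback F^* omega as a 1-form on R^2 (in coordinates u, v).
F^* omega = (3*v*(3*u^2 + 3*u*v + 6*u - 2*v)) du + (3*u^3 + 9*u^2*v + 9*u^2 - 12*u*v - 36*v) dv

Using F^*(f dg) = (f ∘ F) d(g ∘ F), substitute each coordinate x_i by F_i(u, v) in f_i, and replace dx_i by d F_i = (∂F_i/∂u) du + (∂F_i/∂v) dv.
  For the x component: f_1(F) = 3*v*(-u - 3); d F_1 = (-2*u) du + (2) dv
  For the y component: f_2(F) = -3*u*v; d F_2 = (-3*v) du + (-3*u) dv
  For the z component: f_3(F) = 3*u^2 - 6*v; d F_3 = (v) du + (u + 3) dv
Combining and collecting du, dv coefficients:
  coeff of du: 3*v*(3*u^2 + 3*u*v + 6*u - 2*v)
  coeff of dv: 3*u^3 + 9*u^2*v + 9*u^2 - 12*u*v - 36*v
F^* omega = (3*v*(3*u^2 + 3*u*v + 6*u - 2*v)) du + (3*u^3 + 9*u^2*v + 9*u^2 - 12*u*v - 36*v) dv.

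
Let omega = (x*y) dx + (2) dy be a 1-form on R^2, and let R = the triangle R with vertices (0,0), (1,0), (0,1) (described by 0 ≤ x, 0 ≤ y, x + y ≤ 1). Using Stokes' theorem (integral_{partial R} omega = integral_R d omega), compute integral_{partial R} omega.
integral_(partial R) omega = -1/6

Stokes: integral_partial_R omega = integral_R d omega with d omega = (∂Q/∂x - ∂P/∂y) dx ∧ dy.
  ∂Q/∂x = 0
  ∂P/∂y = x
  integrand = ∂Q/∂x - ∂P/∂y = -x.
Integrating over R: integral_0^1 integral_0^{1-x} (-x) dy dx = -1/6.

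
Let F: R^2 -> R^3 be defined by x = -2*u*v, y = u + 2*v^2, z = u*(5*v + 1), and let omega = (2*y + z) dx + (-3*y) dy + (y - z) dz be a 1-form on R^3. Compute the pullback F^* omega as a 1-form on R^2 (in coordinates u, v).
F^* omega = (-35*u*v^2 - 11*u*v - 3*u + 2*v^3 - 4*v^2) du + (-35*u^2*v - 6*u^2 + 2*u*v^2 - 12*u*v - 24*v^3) dv

Using F^*(f dg) = (f ∘ F) d(g ∘ F), substitute each coordinate x_i by F_i(u, v) in f_i, and replace dx_i by d F_i = (∂F_i/∂u) du + (∂F_i/∂v) dv.
  For the x component: f_1(F) = 5*u*v + 3*u + 4*v^2; d F_1 = (-2*v) du + (-2*u) dv
  For the y component: f_2(F) = -3*u - 6*v^2; d F_2 = (1) du + (4*v) dv
  For the z component: f_3(F) = v*(-5*u + 2*v); d F_3 = (5*v + 1) du + (5*u) dv
Combining and collecting du, dv coefficients:
  coeff of du: -35*u*v^2 - 11*u*v - 3*u + 2*v^3 - 4*v^2
  coeff of dv: -35*u^2*v - 6*u^2 + 2*u*v^2 - 12*u*v - 24*v^3
F^* omega = (-35*u*v^2 - 11*u*v - 3*u + 2*v^3 - 4*v^2) du + (-35*u^2*v - 6*u^2 + 2*u*v^2 - 12*u*v - 24*v^3) dv.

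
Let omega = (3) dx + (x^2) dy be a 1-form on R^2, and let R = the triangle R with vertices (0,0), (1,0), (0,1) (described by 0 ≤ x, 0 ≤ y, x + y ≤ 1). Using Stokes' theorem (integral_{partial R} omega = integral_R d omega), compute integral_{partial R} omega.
integral_(partial R) omega = 1/3

Stokes: integral_partial_R omega = integral_R d omega with d omega = (∂Q/∂x - ∂P/∂y) dx ∧ dy.
  ∂Q/∂x = 2*x
  ∂P/∂y = 0
  integrand = ∂Q/∂x - ∂P/∂y = 2*x.
Integrating over R: integral_0^1 integral_0^{1-x} (2*x) dy dx = 1/3.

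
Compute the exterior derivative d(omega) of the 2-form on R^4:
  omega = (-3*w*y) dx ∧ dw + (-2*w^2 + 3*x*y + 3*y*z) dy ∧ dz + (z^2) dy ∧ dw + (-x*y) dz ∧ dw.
d(omega) = (3*w) dx ∧ dy ∧ dw + (3*y) dx ∧ dy ∧ dz + (-4*w - x - 2*z) dy ∧ dz ∧ dw + (-y) dx ∧ dz ∧ dw

For a 2-form omega = sum_{i<j} g_{ij} dx_i ∧ dx_j, the exterior derivative is
  d(omega) = sum_{i<j} d(g_{ij}) ∧ dx_i ∧ dx_j = sum_{i<j, k} (∂g_{ij}/∂x_k) dx_k ∧ dx_i ∧ dx_j.
Expand each term, using dx_k ∧ dx_i ∧ dx_j = sgn(permutation) dx_{(a)} ∧ dx_{(b)} ∧ dx_{(c)} with (a < b < c) sorted:
  d(-3*w*y) includes (∂/∂y)(-3*w*y) dy = (-3*w) dy, which multiplied by dx ∧ dw gives (3*w) dx ∧ dy ∧ dw
  d(-2*w^2 + 3*x*y + 3*y*z) includes (∂/∂x)(-2*w^2 + 3*x*y + 3*y*z) dx = (3*y) dx, which multiplied by dy ∧ dz gives (3*y) dx ∧ dy ∧ dz
  d(-2*w^2 + 3*x*y + 3*y*z) includes (∂/∂w)(-2*w^2 + 3*x*y + 3*y*z) dw = (-4*w) dw, which multiplied by dy ∧ dz gives (-4*w) dy ∧ dz ∧ dw
  d(z^2) includes (∂/∂z)(z^2) dz = (2*z) dz, which multiplied by dy ∧ dw gives (-2*z) dy ∧ dz ∧ dw
  d(-x*y) includes (∂/∂x)(-x*y) dx = (-y) dx, which multiplied by dz ∧ dw gives (-y) dx ∧ dz ∧ dw
  d(-x*y) includes (∂/∂y)(-x*y) dy = (-x) dy, which multiplied by dz ∧ dw gives (-x) dy ∧ dz ∧ dw
Collecting like 3-forms: d(omega) = (3*w) dx ∧ dy ∧ dw + (3*y) dx ∧ dy ∧ dz + (-4*w - x - 2*z) dy ∧ dz ∧ dw + (-y) dx ∧ dz ∧ dw.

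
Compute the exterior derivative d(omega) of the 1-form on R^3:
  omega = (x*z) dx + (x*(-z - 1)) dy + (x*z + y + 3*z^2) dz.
d(omega) = (-z - 1) dx ∧ dy + (-x + z) dx ∧ dz + (x + 1) dy ∧ dz

For a 1-form omega = sum_i f_i dx_i, the exterior derivative is
  d(omega) = sum_{i < j} (∂f_j/∂x_i - ∂f_i/∂x_j) dx_i ∧ dx_j.
  coefficient of dx ∧ dy: ∂f_2/∂x - ∂f_1/∂y = ∂(x*(-z - 1))/∂x - ∂(x*z)/∂y = -z - 1
  coefficient of dx ∧ dz: ∂f_3/∂x - ∂f_1/∂z = ∂(x*z + y + 3*z^2)/∂x - ∂(x*z)/∂z = -x + z
  coefficient of dy ∧ dz: ∂f_3/∂y - ∂f_2/∂z = ∂(x*z + y + 3*z^2)/∂y - ∂(x*(-z - 1))/∂z = x + 1
Assembling: d(omega) = (-z - 1) dx ∧ dy + (-x + z) dx ∧ dz + (x + 1) dy ∧ dz.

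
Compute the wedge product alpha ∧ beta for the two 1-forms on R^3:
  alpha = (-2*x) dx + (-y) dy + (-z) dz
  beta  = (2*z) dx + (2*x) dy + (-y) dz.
alpha ∧ beta = (-4*x^2 + 2*y*z) dx ∧ dy + (2*x*y + 2*z^2) dx ∧ dz + (2*x*z + y^2) dy ∧ dz

Distribute the wedge, using dx_i ∧ dx_j = -dx_j ∧ dx_i and dx_i ∧ dx_i = 0. For each pair (i, j) with i < j, the coefficient of dx_i ∧ dx_j in alpha ∧ beta is (alpha_i * beta_j - alpha_j * beta_i). Collecting: alpha ∧ beta = (-4*x^2 + 2*y*z) dx ∧ dy + (2*x*y + 2*z^2) dx ∧ dz + (2*x*z + y^2) dy ∧ dz.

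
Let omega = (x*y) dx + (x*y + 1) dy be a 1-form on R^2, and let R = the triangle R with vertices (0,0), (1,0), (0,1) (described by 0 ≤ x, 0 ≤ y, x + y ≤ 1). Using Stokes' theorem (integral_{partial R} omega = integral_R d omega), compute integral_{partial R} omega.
integral_(partial R) omega = 0

Stokes: integral_partial_R omega = integral_R d omega with d omega = (∂Q/∂x - ∂P/∂y) dx ∧ dy.
  ∂Q/∂x = y
  ∂P/∂y = x
  integrand = ∂Q/∂x - ∂P/∂y = -x + y.
Integrating over R: integral_0^1 integral_0^{1-x} (-x + y) dy dx = 0.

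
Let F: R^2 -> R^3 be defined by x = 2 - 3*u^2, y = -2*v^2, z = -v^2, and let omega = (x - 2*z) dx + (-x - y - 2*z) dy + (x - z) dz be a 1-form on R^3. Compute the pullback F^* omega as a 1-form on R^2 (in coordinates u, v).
F^* omega = (6*u*(3*u^2 - 2*v^2 - 2)) du + (2*v*(-3*u^2 - 9*v^2 + 2)) dv

Using F^*(f dg) = (f ∘ F) d(g ∘ F), substitute each coordinate x_i by F_i(u, v) in f_i, and replace dx_i by d F_i = (∂F_i/∂u) du + (∂F_i/∂v) dv.
  For the x component: f_1(F) = -3*u^2 + 2*v^2 + 2; d F_1 = (-6*u) du + (0) dv
  For the y component: f_2(F) = 3*u^2 + 4*v^2 - 2; d F_2 = (0) du + (-4*v) dv
  For the z component: f_3(F) = -3*u^2 + v^2 + 2; d F_3 = (0) du + (-2*v) dv
Combining and collecting du, dv coefficients:
  coeff of du: 6*u*(3*u^2 - 2*v^2 - 2)
  coeff of dv: 2*v*(-3*u^2 - 9*v^2 + 2)
F^* omega = (6*u*(3*u^2 - 2*v^2 - 2)) du + (2*v*(-3*u^2 - 9*v^2 + 2)) dv.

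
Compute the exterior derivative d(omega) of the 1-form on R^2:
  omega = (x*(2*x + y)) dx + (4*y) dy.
d(omega) = (-x) dx ∧ dy

For a 1-form omega = sum_i f_i dx_i, the exterior derivative is
  d(omega) = sum_{i < j} (∂f_j/∂x_i - ∂f_i/∂x_j) dx_i ∧ dx_j.
  coefficient of dx ∧ dy: ∂f_2/∂x - ∂f_1/∂y = ∂(4*y)/∂x - ∂(x*(2*x + y))/∂y = -x
Assembling: d(omega) = (-x) dx ∧ dy.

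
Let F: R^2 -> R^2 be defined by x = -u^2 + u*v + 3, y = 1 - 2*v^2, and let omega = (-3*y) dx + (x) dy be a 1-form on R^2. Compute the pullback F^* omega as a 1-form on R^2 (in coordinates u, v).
F^* omega = (-12*u*v^2 + 6*u + 6*v^3 - 3*v) du + (4*u^2*v + 2*u*v^2 - 3*u - 12*v) dv

Using F^*(f dg) = (f ∘ F) d(g ∘ F), substitute each coordinate x_i by F_i(u, v) in f_i, and replace dx_i by d F_i = (∂F_i/∂u) du + (∂F_i/∂v) dv.
  For the x component: f_1(F) = 6*v^2 - 3; d F_1 = (-2*u + v) du + (u) dv
  For the y component: f_2(F) = -u^2 + u*v + 3; d F_2 = (0) du + (-4*v) dv
Combining and collecting du, dv coefficients:
  coeff of du: -12*u*v^2 + 6*u + 6*v^3 - 3*v
  coeff of dv: 4*u^2*v + 2*u*v^2 - 3*u - 12*v
F^* omega = (-12*u*v^2 + 6*u + 6*v^3 - 3*v) du + (4*u^2*v + 2*u*v^2 - 3*u - 12*v) dv.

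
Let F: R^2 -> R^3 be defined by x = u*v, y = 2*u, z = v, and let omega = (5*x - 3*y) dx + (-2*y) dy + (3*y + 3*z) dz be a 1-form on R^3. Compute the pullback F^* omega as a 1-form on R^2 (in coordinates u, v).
F^* omega = (u*(5*v^2 - 6*v - 8)) du + (5*u^2*v - 6*u^2 + 6*u + 3*v) dv

Using F^*(f dg) = (f ∘ F) d(g ∘ F), substitute each coordinate x_i by F_i(u, v) in f_i, and replace dx_i by d F_i = (∂F_i/∂u) du + (∂F_i/∂v) dv.
  For the x component: f_1(F) = u*(5*v - 6); d F_1 = (v) du + (u) dv
  For the y component: f_2(F) = -4*u; d F_2 = (2) du + (0) dv
  For the z component: f_3(F) = 6*u + 3*v; d F_3 = (0) du + (1) dv
Combining and collecting du, dv coefficients:
  coeff of du: u*(5*v^2 - 6*v - 8)
  coeff of dv: 5*u^2*v - 6*u^2 + 6*u + 3*v
F^* omega = (u*(5*v^2 - 6*v - 8)) du + (5*u^2*v - 6*u^2 + 6*u + 3*v) dv.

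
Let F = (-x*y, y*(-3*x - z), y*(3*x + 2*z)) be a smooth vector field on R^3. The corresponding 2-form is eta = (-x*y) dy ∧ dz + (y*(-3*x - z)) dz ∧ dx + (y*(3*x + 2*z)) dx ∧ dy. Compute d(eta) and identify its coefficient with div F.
d(eta) = (-3*x + y - z) dx ∧ dy ∧ dz; div F = -3*x + y - z

For a 2-form in R^3 of the form above, applying d gives a 3-form with coefficient ∂P/∂x + ∂Q/∂y + ∂R/∂z:
  ∂P/∂x = -y
  ∂Q/∂y = -3*x - z
  ∂R/∂z = 2*y
Sum = -3*x + y - z, which is exactly div F.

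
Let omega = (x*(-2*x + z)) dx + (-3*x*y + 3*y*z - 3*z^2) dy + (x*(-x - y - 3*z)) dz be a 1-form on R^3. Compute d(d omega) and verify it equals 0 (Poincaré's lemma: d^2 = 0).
d(d omega) = 0

Step 1: d omega = sum_{i<j} (∂f_j/∂x_i - ∂f_i/∂x_j) dx_i ∧ dx_j:
  coeff of dx ∧ dy: -3*y
  coeff of dx ∧ dz: -3*x - y - 3*z
  coeff of dy ∧ dz: -x - 3*y + 6*z
Step 2: Apply d again to each 2-form coefficient. The only possible 3-form in R^3 is dx ∧ dy ∧ dz, with coefficient
  ∂(coeff of dy∧dz)/∂x - ∂(coeff of dx∧dz)/∂y + ∂(coeff of dx∧dy)/∂z
  = ∂/∂x (-x - 3*y + 6*z) - ∂/∂y (-3*x - y - 3*z) + ∂/∂z (-3*y).
Each of these terms simplifies to sums of mixed partials that cancel in pairs. The result is 0 (by equality of mixed partials for smooth functions — Schwarz / Clairaut).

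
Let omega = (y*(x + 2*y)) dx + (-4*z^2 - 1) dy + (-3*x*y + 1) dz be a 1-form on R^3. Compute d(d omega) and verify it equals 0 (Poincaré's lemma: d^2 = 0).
d(d omega) = 0

Step 1: d omega = sum_{i<j} (∂f_j/∂x_i - ∂f_i/∂x_j) dx_i ∧ dx_j:
  coeff of dx ∧ dy: -x - 4*y
  coeff of dx ∧ dz: -3*y
  coeff of dy ∧ dz: -3*x + 8*z
Step 2: Apply d again to each 2-form coefficient. The only possible 3-form in R^3 is dx ∧ dy ∧ dz, with coefficient
  ∂(coeff of dy∧dz)/∂x - ∂(coeff of dx∧dz)/∂y + ∂(coeff of dx∧dy)/∂z
  = ∂/∂x (-3*x + 8*z) - ∂/∂y (-3*y) + ∂/∂z (-x - 4*y).
Each of these terms simplifies to sums of mixed partials that cancel in pairs. The result is 0 (by equality of mixed partials for smooth functions — Schwarz / Clairaut).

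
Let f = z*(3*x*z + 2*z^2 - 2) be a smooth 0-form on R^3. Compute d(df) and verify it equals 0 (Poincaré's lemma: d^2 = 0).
d(df) = 0

Step 1: df = sum_i (∂f/∂x_i) dx_i = (3*z^2) dx + (0) dy + (6*x*z + 6*z^2 - 2) dz.
Step 2: Apply d again. Using the 1-form formula, the coefficient of dx ∧ dy in d(df) is ∂^2 f/∂x ∂y - ∂^2 f/∂y ∂x = (0) - (0) = 0 (equality of mixed partials for smooth f).
Similarly for dx ∧ dz and dy ∧ dz — all coefficients vanish. So d(df) = 0.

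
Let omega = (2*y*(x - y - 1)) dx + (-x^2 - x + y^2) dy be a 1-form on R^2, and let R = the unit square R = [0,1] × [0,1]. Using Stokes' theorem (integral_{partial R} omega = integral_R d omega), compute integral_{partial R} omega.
integral_(partial R) omega = 1

Stokes: integral_partial_R omega = integral_R d omega with d omega = (∂Q/∂x - ∂P/∂y) dx ∧ dy.
  ∂Q/∂x = -2*x - 1
  ∂P/∂y = 2*x - 4*y - 2
  integrand = ∂Q/∂x - ∂P/∂y = -4*x + 4*y + 1.
Integrating over R: integral_0^1 integral_0^1 (-4*x + 4*y + 1) dx dy = 1.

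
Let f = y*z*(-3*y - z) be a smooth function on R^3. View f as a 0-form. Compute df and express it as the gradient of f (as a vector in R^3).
df = (0) dx + (z*(-6*y - z)) dy + (y*(-3*y - 2*z)) dz; grad f = (0, z*(-6*y - z), y*(-3*y - 2*z))

For a 0-form f, d f = (∂f/∂x) dx + (∂f/∂y) dy + (∂f/∂z) dz. The components of the vector representation are exactly the entries of grad f in Cartesian coordinates:
  ∂f/∂x = 0
  ∂f/∂y = z*(-6*y - z)
  ∂f/∂z = y*(-3*y - 2*z).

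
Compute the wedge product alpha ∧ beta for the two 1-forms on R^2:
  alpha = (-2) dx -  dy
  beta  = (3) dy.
alpha ∧ beta = (-6) dx ∧ dy

Distribute the wedge, using dx_i ∧ dx_j = -dx_j ∧ dx_i and dx_i ∧ dx_i = 0. For each pair (i, j) with i < j, the coefficient of dx_i ∧ dx_j in alpha ∧ beta is (alpha_i * beta_j - alpha_j * beta_i). Collecting: alpha ∧ beta = (-6) dx ∧ dy.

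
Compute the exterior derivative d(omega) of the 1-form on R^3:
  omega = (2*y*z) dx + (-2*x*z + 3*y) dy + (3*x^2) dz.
d(omega) = (-4*z) dx ∧ dy + (6*x - 2*y) dx ∧ dz + (2*x) dy ∧ dz

For a 1-form omega = sum_i f_i dx_i, the exterior derivative is
  d(omega) = sum_{i < j} (∂f_j/∂x_i - ∂f_i/∂x_j) dx_i ∧ dx_j.
  coefficient of dx ∧ dy: ∂f_2/∂x - ∂f_1/∂y = ∂(-2*x*z + 3*y)/∂x - ∂(2*y*z)/∂y = -4*z
  coefficient of dx ∧ dz: ∂f_3/∂x - ∂f_1/∂z = ∂(3*x^2)/∂x - ∂(2*y*z)/∂z = 6*x - 2*y
  coefficient of dy ∧ dz: ∂f_3/∂y - ∂f_2/∂z = ∂(3*x^2)/∂y - ∂(-2*x*z + 3*y)/∂z = 2*x
Assembling: d(omega) = (-4*z) dx ∧ dy + (6*x - 2*y) dx ∧ dz + (2*x) dy ∧ dz.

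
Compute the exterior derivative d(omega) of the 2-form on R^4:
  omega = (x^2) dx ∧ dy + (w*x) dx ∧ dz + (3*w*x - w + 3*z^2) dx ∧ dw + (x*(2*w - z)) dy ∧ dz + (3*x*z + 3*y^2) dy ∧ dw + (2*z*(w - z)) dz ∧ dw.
d(omega) = (x - 6*z) dx ∧ dz ∧ dw + (2*w - z) dx ∧ dy ∧ dz + (-x) dy ∧ dz ∧ dw + (3*z) dx ∧ dy ∧ dw

For a 2-form omega = sum_{i<j} g_{ij} dx_i ∧ dx_j, the exterior derivative is
  d(omega) = sum_{i<j} d(g_{ij}) ∧ dx_i ∧ dx_j = sum_{i<j, k} (∂g_{ij}/∂x_k) dx_k ∧ dx_i ∧ dx_j.
Expand each term, using dx_k ∧ dx_i ∧ dx_j = sgn(permutation) dx_{(a)} ∧ dx_{(b)} ∧ dx_{(c)} with (a < b < c) sorted:
  d(w*x) includes (∂/∂w)(w*x) dw = (x) dw, which multiplied by dx ∧ dz gives (x) dx ∧ dz ∧ dw
  d(3*w*x - w + 3*z^2) includes (∂/∂z)(3*w*x - w + 3*z^2) dz = (6*z) dz, which multiplied by dx ∧ dw gives (-6*z) dx ∧ dz ∧ dw
  d(x*(2*w - z)) includes (∂/∂x)(x*(2*w - z)) dx = (2*w - z) dx, which multiplied by dy ∧ dz gives (2*w - z) dx ∧ dy ∧ dz
  d(x*(2*w - z)) includes (∂/∂w)(x*(2*w - z)) dw = (2*x) dw, which multiplied by dy ∧ dz gives (2*x) dy ∧ dz ∧ dw
  d(3*x*z + 3*y^2) includes (∂/∂x)(3*x*z + 3*y^2) dx = (3*z) dx, which multiplied by dy ∧ dw gives (3*z) dx ∧ dy ∧ dw
  d(3*x*z + 3*y^2) includes (∂/∂z)(3*x*z + 3*y^2) dz = (3*x) dz, which multiplied by dy ∧ dw gives (-3*x) dy ∧ dz ∧ dw
Collecting like 3-forms: d(omega) = (x - 6*z) dx ∧ dz ∧ dw + (2*w - z) dx ∧ dy ∧ dz + (-x) dy ∧ dz ∧ dw + (3*z) dx ∧ dy ∧ dw.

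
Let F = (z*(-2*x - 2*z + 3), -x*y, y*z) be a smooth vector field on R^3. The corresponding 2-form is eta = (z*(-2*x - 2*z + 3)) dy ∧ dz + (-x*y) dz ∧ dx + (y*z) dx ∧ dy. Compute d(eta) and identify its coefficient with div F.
d(eta) = (-x + y - 2*z) dx ∧ dy ∧ dz; div F = -x + y - 2*z

For a 2-form in R^3 of the form above, applying d gives a 3-form with coefficient ∂P/∂x + ∂Q/∂y + ∂R/∂z:
  ∂P/∂x = -2*z
  ∂Q/∂y = -x
  ∂R/∂z = y
Sum = -x + y - 2*z, which is exactly div F.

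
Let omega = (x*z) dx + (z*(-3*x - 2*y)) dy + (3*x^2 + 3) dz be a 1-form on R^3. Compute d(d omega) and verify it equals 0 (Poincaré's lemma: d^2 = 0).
d(d omega) = 0

Step 1: d omega = sum_{i<j} (∂f_j/∂x_i - ∂f_i/∂x_j) dx_i ∧ dx_j:
  coeff of dx ∧ dy: -3*z
  coeff of dx ∧ dz: 5*x
  coeff of dy ∧ dz: 3*x + 2*y
Step 2: Apply d again to each 2-form coefficient. The only possible 3-form in R^3 is dx ∧ dy ∧ dz, with coefficient
  ∂(coeff of dy∧dz)/∂x - ∂(coeff of dx∧dz)/∂y + ∂(coeff of dx∧dy)/∂z
  = ∂/∂x (3*x + 2*y) - ∂/∂y (5*x) + ∂/∂z (-3*z).
Each of these terms simplifies to sums of mixed partials that cancel in pairs. The result is 0 (by equality of mixed partials for smooth functions — Schwarz / Clairaut).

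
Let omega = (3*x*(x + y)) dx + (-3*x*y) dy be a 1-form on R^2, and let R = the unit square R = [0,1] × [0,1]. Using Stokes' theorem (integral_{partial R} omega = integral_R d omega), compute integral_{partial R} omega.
integral_(partial R) omega = -3

Stokes: integral_partial_R omega = integral_R d omega with d omega = (∂Q/∂x - ∂P/∂y) dx ∧ dy.
  ∂Q/∂x = -3*y
  ∂P/∂y = 3*x
  integrand = ∂Q/∂x - ∂P/∂y = -3*x - 3*y.
Integrating over R: integral_0^1 integral_0^1 (-3*x - 3*y) dx dy = -3.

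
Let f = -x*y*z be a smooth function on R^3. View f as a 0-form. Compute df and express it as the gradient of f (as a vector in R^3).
df = (-y*z) dx + (-x*z) dy + (-x*y) dz; grad f = (-y*z, -x*z, -x*y)

For a 0-form f, d f = (∂f/∂x) dx + (∂f/∂y) dy + (∂f/∂z) dz. The components of the vector representation are exactly the entries of grad f in Cartesian coordinates:
  ∂f/∂x = -y*z
  ∂f/∂y = -x*z
  ∂f/∂z = -x*y.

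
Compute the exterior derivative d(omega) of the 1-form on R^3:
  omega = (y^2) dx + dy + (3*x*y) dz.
d(omega) = (-2*y) dx ∧ dy + (3*y) dx ∧ dz + (3*x) dy ∧ dz

For a 1-form omega = sum_i f_i dx_i, the exterior derivative is
  d(omega) = sum_{i < j} (∂f_j/∂x_i - ∂f_i/∂x_j) dx_i ∧ dx_j.
  coefficient of dx ∧ dy: ∂f_2/∂x - ∂f_1/∂y = ∂(1)/∂x - ∂(y^2)/∂y = -2*y
  coefficient of dx ∧ dz: ∂f_3/∂x - ∂f_1/∂z = ∂(3*x*y)/∂x - ∂(y^2)/∂z = 3*y
  coefficient of dy ∧ dz: ∂f_3/∂y - ∂f_2/∂z = ∂(3*x*y)/∂y - ∂(1)/∂z = 3*x
Assembling: d(omega) = (-2*y) dx ∧ dy + (3*y) dx ∧ dz + (3*x) dy ∧ dz.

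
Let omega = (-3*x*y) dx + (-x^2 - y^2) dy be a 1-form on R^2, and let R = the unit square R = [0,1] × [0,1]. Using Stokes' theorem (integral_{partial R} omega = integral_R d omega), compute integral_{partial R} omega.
integral_(partial R) omega = 1/2

Stokes: integral_partial_R omega = integral_R d omega with d omega = (∂Q/∂x - ∂P/∂y) dx ∧ dy.
  ∂Q/∂x = -2*x
  ∂P/∂y = -3*x
  integrand = ∂Q/∂x - ∂P/∂y = x.
Integrating over R: integral_0^1 integral_0^1 (x) dx dy = 1/2.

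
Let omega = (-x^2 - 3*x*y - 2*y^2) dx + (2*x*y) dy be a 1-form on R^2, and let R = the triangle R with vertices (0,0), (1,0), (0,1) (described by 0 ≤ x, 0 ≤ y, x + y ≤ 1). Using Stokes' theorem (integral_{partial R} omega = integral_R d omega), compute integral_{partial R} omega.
integral_(partial R) omega = 3/2

Stokes: integral_partial_R omega = integral_R d omega with d omega = (∂Q/∂x - ∂P/∂y) dx ∧ dy.
  ∂Q/∂x = 2*y
  ∂P/∂y = -3*x - 4*y
  integrand = ∂Q/∂x - ∂P/∂y = 3*x + 6*y.
Integrating over R: integral_0^1 integral_0^{1-x} (3*x + 6*y) dy dx = 3/2.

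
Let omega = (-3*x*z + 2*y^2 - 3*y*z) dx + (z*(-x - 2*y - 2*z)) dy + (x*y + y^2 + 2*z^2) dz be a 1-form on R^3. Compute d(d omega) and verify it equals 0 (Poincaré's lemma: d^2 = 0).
d(d omega) = 0

Step 1: d omega = sum_{i<j} (∂f_j/∂x_i - ∂f_i/∂x_j) dx_i ∧ dx_j:
  coeff of dx ∧ dy: -4*y + 2*z
  coeff of dx ∧ dz: 3*x + 4*y
  coeff of dy ∧ dz: 2*x + 4*y + 4*z
Step 2: Apply d again to each 2-form coefficient. The only possible 3-form in R^3 is dx ∧ dy ∧ dz, with coefficient
  ∂(coeff of dy∧dz)/∂x - ∂(coeff of dx∧dz)/∂y + ∂(coeff of dx∧dy)/∂z
  = ∂/∂x (2*x + 4*y + 4*z) - ∂/∂y (3*x + 4*y) + ∂/∂z (-4*y + 2*z).
Each of these terms simplifies to sums of mixed partials that cancel in pairs. The result is 0 (by equality of mixed partials for smooth functions — Schwarz / Clairaut).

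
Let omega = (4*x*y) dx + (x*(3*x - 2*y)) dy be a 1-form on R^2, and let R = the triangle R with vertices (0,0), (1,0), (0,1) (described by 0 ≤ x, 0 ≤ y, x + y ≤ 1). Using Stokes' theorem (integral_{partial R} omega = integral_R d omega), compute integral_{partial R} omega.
integral_(partial R) omega = 0

Stokes: integral_partial_R omega = integral_R d omega with d omega = (∂Q/∂x - ∂P/∂y) dx ∧ dy.
  ∂Q/∂x = 6*x - 2*y
  ∂P/∂y = 4*x
  integrand = ∂Q/∂x - ∂P/∂y = 2*x - 2*y.
Integrating over R: integral_0^1 integral_0^{1-x} (2*x - 2*y) dy dx = 0.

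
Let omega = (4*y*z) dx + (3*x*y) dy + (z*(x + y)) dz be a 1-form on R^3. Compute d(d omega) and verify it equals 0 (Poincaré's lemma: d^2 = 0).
d(d omega) = 0

Step 1: d omega = sum_{i<j} (∂f_j/∂x_i - ∂f_i/∂x_j) dx_i ∧ dx_j:
  coeff of dx ∧ dy: 3*y - 4*z
  coeff of dx ∧ dz: -4*y + z
  coeff of dy ∧ dz: z
Step 2: Apply d again to each 2-form coefficient. The only possible 3-form in R^3 is dx ∧ dy ∧ dz, with coefficient
  ∂(coeff of dy∧dz)/∂x - ∂(coeff of dx∧dz)/∂y + ∂(coeff of dx∧dy)/∂z
  = ∂/∂x (z) - ∂/∂y (-4*y + z) + ∂/∂z (3*y - 4*z).
Each of these terms simplifies to sums of mixed partials that cancel in pairs. The result is 0 (by equality of mixed partials for smooth functions — Schwarz / Clairaut).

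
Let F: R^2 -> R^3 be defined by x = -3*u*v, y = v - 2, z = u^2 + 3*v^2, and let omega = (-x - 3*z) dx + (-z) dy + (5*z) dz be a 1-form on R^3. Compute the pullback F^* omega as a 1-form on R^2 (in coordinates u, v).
F^* omega = (10*u^3 + 9*u^2*v + 21*u*v^2 + 27*v^3) du + (9*u^3 + 21*u^2*v - u^2 + 27*u*v^2 + 90*v^3 - 3*v^2) dv

Using F^*(f dg) = (f ∘ F) d(g ∘ F), substitute each coordinate x_i by F_i(u, v) in f_i, and replace dx_i by d F_i = (∂F_i/∂u) du + (∂F_i/∂v) dv.
  For the x component: f_1(F) = -3*u^2 + 3*u*v - 9*v^2; d F_1 = (-3*v) du + (-3*u) dv
  For the y component: f_2(F) = -u^2 - 3*v^2; d F_2 = (0) du + (1) dv
  For the z component: f_3(F) = 5*u^2 + 15*v^2; d F_3 = (2*u) du + (6*v) dv
Combining and collecting du, dv coefficients:
  coeff of du: 10*u^3 + 9*u^2*v + 21*u*v^2 + 27*v^3
  coeff of dv: 9*u^3 + 21*u^2*v - u^2 + 27*u*v^2 + 90*v^3 - 3*v^2
F^* omega = (10*u^3 + 9*u^2*v + 21*u*v^2 + 27*v^3) du + (9*u^3 + 21*u^2*v - u^2 + 27*u*v^2 + 90*v^3 - 3*v^2) dv.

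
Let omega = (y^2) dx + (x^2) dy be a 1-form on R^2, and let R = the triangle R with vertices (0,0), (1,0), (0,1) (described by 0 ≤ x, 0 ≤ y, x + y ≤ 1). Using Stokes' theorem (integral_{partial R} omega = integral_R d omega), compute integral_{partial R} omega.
integral_(partial R) omega = 0

Stokes: integral_partial_R omega = integral_R d omega with d omega = (∂Q/∂x - ∂P/∂y) dx ∧ dy.
  ∂Q/∂x = 2*x
  ∂P/∂y = 2*y
  integrand = ∂Q/∂x - ∂P/∂y = 2*x - 2*y.
Integrating over R: integral_0^1 integral_0^{1-x} (2*x - 2*y) dy dx = 0.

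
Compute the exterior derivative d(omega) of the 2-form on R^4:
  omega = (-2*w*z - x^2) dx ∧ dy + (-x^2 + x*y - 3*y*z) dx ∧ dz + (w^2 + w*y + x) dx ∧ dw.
d(omega) = (-2*w - x + 3*z) dx ∧ dy ∧ dz + (-w - 2*z) dx ∧ dy ∧ dw

For a 2-form omega = sum_{i<j} g_{ij} dx_i ∧ dx_j, the exterior derivative is
  d(omega) = sum_{i<j} d(g_{ij}) ∧ dx_i ∧ dx_j = sum_{i<j, k} (∂g_{ij}/∂x_k) dx_k ∧ dx_i ∧ dx_j.
Expand each term, using dx_k ∧ dx_i ∧ dx_j = sgn(permutation) dx_{(a)} ∧ dx_{(b)} ∧ dx_{(c)} with (a < b < c) sorted:
  d(-2*w*z - x^2) includes (∂/∂z)(-2*w*z - x^2) dz = (-2*w) dz, which multiplied by dx ∧ dy gives (-2*w) dx ∧ dy ∧ dz
  d(-2*w*z - x^2) includes (∂/∂w)(-2*w*z - x^2) dw = (-2*z) dw, which multiplied by dx ∧ dy gives (-2*z) dx ∧ dy ∧ dw
  d(-x^2 + x*y - 3*y*z) includes (∂/∂y)(-x^2 + x*y - 3*y*z) dy = (x - 3*z) dy, which multiplied by dx ∧ dz gives (-x + 3*z) dx ∧ dy ∧ dz
  d(w^2 + w*y + x) includes (∂/∂y)(w^2 + w*y + x) dy = (w) dy, which multiplied by dx ∧ dw gives (-w) dx ∧ dy ∧ dw
Collecting like 3-forms: d(omega) = (-2*w - x + 3*z) dx ∧ dy ∧ dz + (-w - 2*z) dx ∧ dy ∧ dw.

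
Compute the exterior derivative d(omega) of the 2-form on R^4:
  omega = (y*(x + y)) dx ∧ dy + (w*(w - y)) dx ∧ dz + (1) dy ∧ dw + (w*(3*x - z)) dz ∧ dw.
d(omega) = (w) dx ∧ dy ∧ dz + (5*w - y) dx ∧ dz ∧ dw

For a 2-form omega = sum_{i<j} g_{ij} dx_i ∧ dx_j, the exterior derivative is
  d(omega) = sum_{i<j} d(g_{ij}) ∧ dx_i ∧ dx_j = sum_{i<j, k} (∂g_{ij}/∂x_k) dx_k ∧ dx_i ∧ dx_j.
Expand each term, using dx_k ∧ dx_i ∧ dx_j = sgn(permutation) dx_{(a)} ∧ dx_{(b)} ∧ dx_{(c)} with (a < b < c) sorted:
  d(w*(w - y)) includes (∂/∂y)(w*(w - y)) dy = (-w) dy, which multiplied by dx ∧ dz gives (w) dx ∧ dy ∧ dz
  d(w*(w - y)) includes (∂/∂w)(w*(w - y)) dw = (2*w - y) dw, which multiplied by dx ∧ dz gives (2*w - y) dx ∧ dz ∧ dw
  d(w*(3*x - z)) includes (∂/∂x)(w*(3*x - z)) dx = (3*w) dx, which multiplied by dz ∧ dw gives (3*w) dx ∧ dz ∧ dw
Collecting like 3-forms: d(omega) = (w) dx ∧ dy ∧ dz + (5*w - y) dx ∧ dz ∧ dw.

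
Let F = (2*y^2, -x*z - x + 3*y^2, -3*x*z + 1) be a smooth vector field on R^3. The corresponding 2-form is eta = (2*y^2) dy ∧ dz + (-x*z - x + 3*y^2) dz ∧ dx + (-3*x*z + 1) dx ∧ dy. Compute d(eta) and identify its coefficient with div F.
d(eta) = (-3*x + 6*y) dx ∧ dy ∧ dz; div F = -3*x + 6*y

For a 2-form in R^3 of the form above, applying d gives a 3-form with coefficient ∂P/∂x + ∂Q/∂y + ∂R/∂z:
  ∂P/∂x = 0
  ∂Q/∂y = 6*y
  ∂R/∂z = -3*x
Sum = -3*x + 6*y, which is exactly div F.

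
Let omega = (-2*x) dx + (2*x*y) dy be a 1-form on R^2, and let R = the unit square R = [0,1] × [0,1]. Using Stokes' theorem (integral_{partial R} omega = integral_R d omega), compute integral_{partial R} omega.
integral_(partial R) omega = 1

Stokes: integral_partial_R omega = integral_R d omega with d omega = (∂Q/∂x - ∂P/∂y) dx ∧ dy.
  ∂Q/∂x = 2*y
  ∂P/∂y = 0
  integrand = ∂Q/∂x - ∂P/∂y = 2*y.
Integrating over R: integral_0^1 integral_0^1 (2*y) dx dy = 1.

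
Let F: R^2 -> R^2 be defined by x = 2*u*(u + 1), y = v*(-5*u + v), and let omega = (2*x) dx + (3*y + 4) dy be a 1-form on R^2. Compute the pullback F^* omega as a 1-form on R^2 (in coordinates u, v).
F^* omega = (16*u^3 + 24*u^2 + 75*u*v^2 + 8*u - 15*v^3 - 20*v) du + (75*u^2*v - 45*u*v^2 - 20*u + 6*v^3 + 8*v) dv

Using F^*(f dg) = (f ∘ F) d(g ∘ F), substitute each coordinate x_i by F_i(u, v) in f_i, and replace dx_i by d F_i = (∂F_i/∂u) du + (∂F_i/∂v) dv.
  For the x component: f_1(F) = 4*u*(u + 1); d F_1 = (4*u + 2) du + (0) dv
  For the y component: f_2(F) = -15*u*v + 3*v^2 + 4; d F_2 = (-5*v) du + (-5*u + 2*v) dv
Combining and collecting du, dv coefficients:
  coeff of du: 16*u^3 + 24*u^2 + 75*u*v^2 + 8*u - 15*v^3 - 20*v
  coeff of dv: 75*u^2*v - 45*u*v^2 - 20*u + 6*v^3 + 8*v
F^* omega = (16*u^3 + 24*u^2 + 75*u*v^2 + 8*u - 15*v^3 - 20*v) du + (75*u^2*v - 45*u*v^2 - 20*u + 6*v^3 + 8*v) dv.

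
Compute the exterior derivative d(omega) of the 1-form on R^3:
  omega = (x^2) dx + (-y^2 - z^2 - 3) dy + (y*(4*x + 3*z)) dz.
d(omega) = (4*y) dx ∧ dz + (4*x + 5*z) dy ∧ dz

For a 1-form omega = sum_i f_i dx_i, the exterior derivative is
  d(omega) = sum_{i < j} (∂f_j/∂x_i - ∂f_i/∂x_j) dx_i ∧ dx_j.
  coefficient of dx ∧ dz: ∂f_3/∂x - ∂f_1/∂z = ∂(y*(4*x + 3*z))/∂x - ∂(x^2)/∂z = 4*y
  coefficient of dy ∧ dz: ∂f_3/∂y - ∂f_2/∂z = ∂(y*(4*x + 3*z))/∂y - ∂(-y^2 - z^2 - 3)/∂z = 4*x + 5*z
Assembling: d(omega) = (4*y) dx ∧ dz + (4*x + 5*z) dy ∧ dz.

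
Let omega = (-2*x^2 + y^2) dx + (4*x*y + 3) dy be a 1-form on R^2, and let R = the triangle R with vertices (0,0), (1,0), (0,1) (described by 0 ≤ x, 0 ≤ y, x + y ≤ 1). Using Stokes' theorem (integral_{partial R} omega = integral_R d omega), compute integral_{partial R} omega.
integral_(partial R) omega = 1/3

Stokes: integral_partial_R omega = integral_R d omega with d omega = (∂Q/∂x - ∂P/∂y) dx ∧ dy.
  ∂Q/∂x = 4*y
  ∂P/∂y = 2*y
  integrand = ∂Q/∂x - ∂P/∂y = 2*y.
Integrating over R: integral_0^1 integral_0^{1-x} (2*y) dy dx = 1/3.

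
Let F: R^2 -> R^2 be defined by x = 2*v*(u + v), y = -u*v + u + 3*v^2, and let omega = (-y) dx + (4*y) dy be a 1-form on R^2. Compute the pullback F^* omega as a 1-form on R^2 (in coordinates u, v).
F^* omega = (6*u*v^2 - 10*u*v + 4*u - 18*v^3 + 12*v^2) du + (6*u^2*v - 6*u^2 - 38*u*v^2 + 20*u*v + 60*v^3) dv

Using F^*(f dg) = (f ∘ F) d(g ∘ F), substitute each coordinate x_i by F_i(u, v) in f_i, and replace dx_i by d F_i = (∂F_i/∂u) du + (∂F_i/∂v) dv.
  For the x component: f_1(F) = u*v - u - 3*v^2; d F_1 = (2*v) du + (2*u + 4*v) dv
  For the y component: f_2(F) = -4*u*v + 4*u + 12*v^2; d F_2 = (1 - v) du + (-u + 6*v) dv
Combining and collecting du, dv coefficients:
  coeff of du: 6*u*v^2 - 10*u*v + 4*u - 18*v^3 + 12*v^2
  coeff of dv: 6*u^2*v - 6*u^2 - 38*u*v^2 + 20*u*v + 60*v^3
F^* omega = (6*u*v^2 - 10*u*v + 4*u - 18*v^3 + 12*v^2) du + (6*u^2*v - 6*u^2 - 38*u*v^2 + 20*u*v + 60*v^3) dv.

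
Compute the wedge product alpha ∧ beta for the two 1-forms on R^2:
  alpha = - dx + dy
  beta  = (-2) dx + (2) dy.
alpha ∧ beta = 0

Distribute the wedge, using dx_i ∧ dx_j = -dx_j ∧ dx_i and dx_i ∧ dx_i = 0. For each pair (i, j) with i < j, the coefficient of dx_i ∧ dx_j in alpha ∧ beta is (alpha_i * beta_j - alpha_j * beta_i). Collecting: alpha ∧ beta = 0.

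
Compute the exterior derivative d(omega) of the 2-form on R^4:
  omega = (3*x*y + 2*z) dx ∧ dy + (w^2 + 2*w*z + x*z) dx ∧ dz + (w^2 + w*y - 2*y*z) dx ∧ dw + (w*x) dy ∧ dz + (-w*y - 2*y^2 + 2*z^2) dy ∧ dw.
d(omega) = (w + 2) dx ∧ dy ∧ dz + (2*w + 2*y + 2*z) dx ∧ dz ∧ dw + (-w + 2*z) dx ∧ dy ∧ dw + (x - 4*z) dy ∧ dz ∧ dw

For a 2-form omega = sum_{i<j} g_{ij} dx_i ∧ dx_j, the exterior derivative is
  d(omega) = sum_{i<j} d(g_{ij}) ∧ dx_i ∧ dx_j = sum_{i<j, k} (∂g_{ij}/∂x_k) dx_k ∧ dx_i ∧ dx_j.
Expand each term, using dx_k ∧ dx_i ∧ dx_j = sgn(permutation) dx_{(a)} ∧ dx_{(b)} ∧ dx_{(c)} with (a < b < c) sorted:
  d(3*x*y + 2*z) includes (∂/∂z)(3*x*y + 2*z) dz = (2) dz, which multiplied by dx ∧ dy gives (2) dx ∧ dy ∧ dz
  d(w^2 + 2*w*z + x*z) includes (∂/∂w)(w^2 + 2*w*z + x*z) dw = (2*w + 2*z) dw, which multiplied by dx ∧ dz gives (2*w + 2*z) dx ∧ dz ∧ dw
  d(w^2 + w*y - 2*y*z) includes (∂/∂y)(w^2 + w*y - 2*y*z) dy = (w - 2*z) dy, which multiplied by dx ∧ dw gives (-w + 2*z) dx ∧ dy ∧ dw
  d(w^2 + w*y - 2*y*z) includes (∂/∂z)(w^2 + w*y - 2*y*z) dz = (-2*y) dz, which multiplied by dx ∧ dw gives (2*y) dx ∧ dz ∧ dw
  d(w*x) includes (∂/∂x)(w*x) dx = (w) dx, which multiplied by dy ∧ dz gives (w) dx ∧ dy ∧ dz
  d(w*x) includes (∂/∂w)(w*x) dw = (x) dw, which multiplied by dy ∧ dz gives (x) dy ∧ dz ∧ dw
  d(-w*y - 2*y^2 + 2*z^2) includes (∂/∂z)(-w*y - 2*y^2 + 2*z^2) dz = (4*z) dz, which multiplied by dy ∧ dw gives (-4*z) dy ∧ dz ∧ dw
Collecting like 3-forms: d(omega) = (w + 2) dx ∧ dy ∧ dz + (2*w + 2*y + 2*z) dx ∧ dz ∧ dw + (-w + 2*z) dx ∧ dy ∧ dw + (x - 4*z) dy ∧ dz ∧ dw.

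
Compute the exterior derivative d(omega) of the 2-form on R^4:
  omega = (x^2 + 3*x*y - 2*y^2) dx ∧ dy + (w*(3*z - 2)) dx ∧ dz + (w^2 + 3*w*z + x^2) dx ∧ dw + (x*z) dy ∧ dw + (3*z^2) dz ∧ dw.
d(omega) = (-3*w + 3*z - 2) dx ∧ dz ∧ dw + (z) dx ∧ dy ∧ dw + (-x) dy ∧ dz ∧ dw

For a 2-form omega = sum_{i<j} g_{ij} dx_i ∧ dx_j, the exterior derivative is
  d(omega) = sum_{i<j} d(g_{ij}) ∧ dx_i ∧ dx_j = sum_{i<j, k} (∂g_{ij}/∂x_k) dx_k ∧ dx_i ∧ dx_j.
Expand each term, using dx_k ∧ dx_i ∧ dx_j = sgn(permutation) dx_{(a)} ∧ dx_{(b)} ∧ dx_{(c)} with (a < b < c) sorted:
  d(w*(3*z - 2)) includes (∂/∂w)(w*(3*z - 2)) dw = (3*z - 2) dw, which multiplied by dx ∧ dz gives (3*z - 2) dx ∧ dz ∧ dw
  d(w^2 + 3*w*z + x^2) includes (∂/∂z)(w^2 + 3*w*z + x^2) dz = (3*w) dz, which multiplied by dx ∧ dw gives (-3*w) dx ∧ dz ∧ dw
  d(x*z) includes (∂/∂x)(x*z) dx = (z) dx, which multiplied by dy ∧ dw gives (z) dx ∧ dy ∧ dw
  d(x*z) includes (∂/∂z)(x*z) dz = (x) dz, which multiplied by dy ∧ dw gives (-x) dy ∧ dz ∧ dw
Collecting like 3-forms: d(omega) = (-3*w + 3*z - 2) dx ∧ dz ∧ dw + (z) dx ∧ dy ∧ dw + (-x) dy ∧ dz ∧ dw.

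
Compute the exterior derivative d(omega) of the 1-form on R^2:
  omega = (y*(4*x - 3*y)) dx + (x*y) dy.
d(omega) = (-4*x + 7*y) dx ∧ dy

For a 1-form omega = sum_i f_i dx_i, the exterior derivative is
  d(omega) = sum_{i < j} (∂f_j/∂x_i - ∂f_i/∂x_j) dx_i ∧ dx_j.
  coefficient of dx ∧ dy: ∂f_2/∂x - ∂f_1/∂y = ∂(x*y)/∂x - ∂(y*(4*x - 3*y))/∂y = -4*x + 7*y
Assembling: d(omega) = (-4*x + 7*y) dx ∧ dy.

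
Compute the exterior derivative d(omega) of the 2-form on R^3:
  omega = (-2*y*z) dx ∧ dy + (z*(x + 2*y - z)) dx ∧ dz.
d(omega) = (-2*y - 2*z) dx ∧ dy ∧ dz

For a 2-form omega = sum_{i<j} g_{ij} dx_i ∧ dx_j, the exterior derivative is
  d(omega) = sum_{i<j} d(g_{ij}) ∧ dx_i ∧ dx_j = sum_{i<j, k} (∂g_{ij}/∂x_k) dx_k ∧ dx_i ∧ dx_j.
Expand each term, using dx_k ∧ dx_i ∧ dx_j = sgn(permutation) dx_{(a)} ∧ dx_{(b)} ∧ dx_{(c)} with (a < b < c) sorted:
  d(-2*y*z) includes (∂/∂z)(-2*y*z) dz = (-2*y) dz, which multiplied by dx ∧ dy gives (-2*y) dx ∧ dy ∧ dz
  d(z*(x + 2*y - z)) includes (∂/∂y)(z*(x + 2*y - z)) dy = (2*z) dy, which multiplied by dx ∧ dz gives (-2*z) dx ∧ dy ∧ dz
Collecting like 3-forms: d(omega) = (-2*y - 2*z) dx ∧ dy ∧ dz.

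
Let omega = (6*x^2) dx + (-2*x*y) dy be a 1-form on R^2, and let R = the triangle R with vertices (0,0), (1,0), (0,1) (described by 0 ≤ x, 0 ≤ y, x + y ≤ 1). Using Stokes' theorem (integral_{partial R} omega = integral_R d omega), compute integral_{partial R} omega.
integral_(partial R) omega = -1/3

Stokes: integral_partial_R omega = integral_R d omega with d omega = (∂Q/∂x - ∂P/∂y) dx ∧ dy.
  ∂Q/∂x = -2*y
  ∂P/∂y = 0
  integrand = ∂Q/∂x - ∂P/∂y = -2*y.
Integrating over R: integral_0^1 integral_0^{1-x} (-2*y) dy dx = -1/3.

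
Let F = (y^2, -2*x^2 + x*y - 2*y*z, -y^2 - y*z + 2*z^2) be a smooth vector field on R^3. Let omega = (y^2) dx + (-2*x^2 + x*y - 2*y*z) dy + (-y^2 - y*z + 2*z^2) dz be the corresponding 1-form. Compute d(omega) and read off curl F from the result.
d(omega) = (-z) dy ∧ dz + (0) dz ∧ dx + (-4*x - y) dx ∧ dy; curl F = (-z, 0, -4*x - y)

d omega = sum_{i<j} (∂f_j/∂x_i - ∂f_i/∂x_j) dx_i ∧ dx_j. Under the identification (dy ∧ dz, dz ∧ dx, dx ∧ dy) ↔ (e_x, e_y, e_z), the coefficients are exactly the components of curl F. Compute:
  ∂R/∂y - ∂Q/∂z = (-2*y - z) - (-2*y) = -z
  ∂P/∂z - ∂R/∂x = (0) - (0) = 0
  ∂Q/∂x - ∂P/∂y = (-4*x + y) - (2*y) = -4*x - y.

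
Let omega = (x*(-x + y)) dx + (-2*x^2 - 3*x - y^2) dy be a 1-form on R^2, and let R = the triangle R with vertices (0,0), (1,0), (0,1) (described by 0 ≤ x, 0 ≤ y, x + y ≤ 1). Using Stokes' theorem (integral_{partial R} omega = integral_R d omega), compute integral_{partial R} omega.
integral_(partial R) omega = -7/3

Stokes: integral_partial_R omega = integral_R d omega with d omega = (∂Q/∂x - ∂P/∂y) dx ∧ dy.
  ∂Q/∂x = -4*x - 3
  ∂P/∂y = x
  integrand = ∂Q/∂x - ∂P/∂y = -5*x - 3.
Integrating over R: integral_0^1 integral_0^{1-x} (-5*x - 3) dy dx = -7/3.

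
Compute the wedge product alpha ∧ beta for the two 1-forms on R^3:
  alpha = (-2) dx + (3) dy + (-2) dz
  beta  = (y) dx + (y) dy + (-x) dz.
alpha ∧ beta = (-5*y) dx ∧ dy + (2*x + 2*y) dx ∧ dz + (-3*x + 2*y) dy ∧ dz

Distribute the wedge, using dx_i ∧ dx_j = -dx_j ∧ dx_i and dx_i ∧ dx_i = 0. For each pair (i, j) with i < j, the coefficient of dx_i ∧ dx_j in alpha ∧ beta is (alpha_i * beta_j - alpha_j * beta_i). Collecting: alpha ∧ beta = (-5*y) dx ∧ dy + (2*x + 2*y) dx ∧ dz + (-3*x + 2*y) dy ∧ dz.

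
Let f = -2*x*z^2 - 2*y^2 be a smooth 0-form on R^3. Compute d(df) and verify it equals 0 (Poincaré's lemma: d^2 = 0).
d(df) = 0

Step 1: df = sum_i (∂f/∂x_i) dx_i = (-2*z^2) dx + (-4*y) dy + (-4*x*z) dz.
Step 2: Apply d again. Using the 1-form formula, the coefficient of dx ∧ dy in d(df) is ∂^2 f/∂x ∂y - ∂^2 f/∂y ∂x = (0) - (0) = 0 (equality of mixed partials for smooth f).
Similarly for dx ∧ dz and dy ∧ dz — all coefficients vanish. So d(df) = 0.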